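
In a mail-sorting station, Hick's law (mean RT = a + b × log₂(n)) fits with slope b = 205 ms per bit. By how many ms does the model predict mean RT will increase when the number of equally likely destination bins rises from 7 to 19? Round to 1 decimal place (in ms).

ΔRT = (a + b log₂ n₂) − (a + b log₂ n₁) = b·(log₂ n₂ − log₂ n₁).
log₂(19) − log₂(7) = 4.2479 − 2.8074 = 1.4406.
ΔRT = 205 × 1.4406 = 295.317 ms.

295.3 ms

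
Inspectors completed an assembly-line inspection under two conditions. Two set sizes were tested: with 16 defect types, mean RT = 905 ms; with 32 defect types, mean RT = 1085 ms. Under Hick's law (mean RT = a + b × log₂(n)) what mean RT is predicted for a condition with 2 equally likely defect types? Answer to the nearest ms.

365 ms

RT is linear in log₂ n, so two points fix the line:
  b = (1085 − 905) / (log₂ 32 − log₂ 16) = 180 / (5 − 4) = 180 ms/bit
  a = 905 − 180 × 4 = 185 ms
Then RT(2) = 185 + 180 × log₂ 2 = 185 + 180 × 1 ≈ 365.000 ms.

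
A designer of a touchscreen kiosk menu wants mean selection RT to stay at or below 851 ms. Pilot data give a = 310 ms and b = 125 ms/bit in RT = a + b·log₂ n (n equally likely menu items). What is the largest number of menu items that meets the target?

125·log₂ n ≤ 851 − 310 = 541, giving log₂ n ≤ 4.3280 and n ≤ 20.084. The largest whole number is 20.

20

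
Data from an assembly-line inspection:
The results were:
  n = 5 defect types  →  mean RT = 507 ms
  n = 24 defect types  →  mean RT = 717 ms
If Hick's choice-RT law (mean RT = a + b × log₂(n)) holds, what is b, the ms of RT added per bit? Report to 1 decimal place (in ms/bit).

Slope: b = (717 − 507) / (log₂ 24 − log₂ 5) = 210/2.2630 = 92.796 ms/bit.

92.8 ms/bit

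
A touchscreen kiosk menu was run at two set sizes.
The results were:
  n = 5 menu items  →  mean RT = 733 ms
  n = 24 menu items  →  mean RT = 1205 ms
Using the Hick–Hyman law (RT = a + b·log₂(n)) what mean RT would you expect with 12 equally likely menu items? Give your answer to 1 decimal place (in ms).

996.4 ms

Solve the two-equation system in a and b:
  b = (1205 − 733) / (log₂ 24 − log₂ 5) = 472 / (4.5850 − 2.3219) = 208.570 ms/bit
  a = 733 − 208.570 × 2.3219 = 248.717 ms
Then RT(12) = 248.717 + 208.570 × log₂ 12 = 248.717 + 208.570 × 3.5850 ≈ 996.430 ms.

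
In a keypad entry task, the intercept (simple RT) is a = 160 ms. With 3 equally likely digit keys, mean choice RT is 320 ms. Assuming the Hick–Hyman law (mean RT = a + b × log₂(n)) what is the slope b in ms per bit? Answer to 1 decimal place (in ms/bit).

100.9 ms/bit

b = (320 − 160) / log₂(3) = 160 / 1.5850 = 100.949 ms/bit.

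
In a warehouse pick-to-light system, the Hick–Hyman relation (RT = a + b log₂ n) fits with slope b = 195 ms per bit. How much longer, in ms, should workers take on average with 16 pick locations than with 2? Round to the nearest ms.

585 ms

The intercept a cancels: ΔRT = b·(log₂ n₂ − log₂ n₁) = b·log₂(n₂/n₁).
log₂(16) − log₂(2) = log₂(16/2) = log₂(8) = 3.
ΔRT = 195 × 3.0000 = 585.000 ms.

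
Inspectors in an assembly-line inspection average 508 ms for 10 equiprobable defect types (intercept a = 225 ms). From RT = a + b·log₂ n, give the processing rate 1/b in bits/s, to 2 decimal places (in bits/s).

11.74 bits/s

b = (508 − 225)/log₂ 10 = 283/3.3219 = 85.191 ms per bit = 0.08519 s/bit; the reciprocal is 11.738 bits/s.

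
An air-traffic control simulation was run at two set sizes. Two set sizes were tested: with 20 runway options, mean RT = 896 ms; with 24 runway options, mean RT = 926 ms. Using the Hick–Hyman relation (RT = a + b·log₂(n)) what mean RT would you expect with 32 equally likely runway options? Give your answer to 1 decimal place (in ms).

RT is linear in log₂ n, so two points fix the line:
  b = (926 − 896) / (log₂ 24 − log₂ 20) = 30 / (4.5850 − 4.3219) = 114.054 ms/bit
  a = 896 − 114.054 × 4.3219 = 403.069 ms
Then RT(32) = 403.069 + 114.054 × log₂ 32 = 403.069 + 114.054 × 5 ≈ 973.336 ms.

973.3 ms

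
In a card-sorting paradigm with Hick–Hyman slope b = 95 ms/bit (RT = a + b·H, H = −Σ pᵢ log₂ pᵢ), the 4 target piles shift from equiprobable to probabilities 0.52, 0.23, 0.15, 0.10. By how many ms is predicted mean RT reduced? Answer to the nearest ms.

Equiprobable entropy H₀ = log₂ 4 = 2.0000 bits.
Skewed entropy H = −Σ pᵢ log₂ pᵢ = 1.7210 bits.
ΔRT = b·(H₀ − H) = 95 × 0.2790 = 26.51 ms.

27 ms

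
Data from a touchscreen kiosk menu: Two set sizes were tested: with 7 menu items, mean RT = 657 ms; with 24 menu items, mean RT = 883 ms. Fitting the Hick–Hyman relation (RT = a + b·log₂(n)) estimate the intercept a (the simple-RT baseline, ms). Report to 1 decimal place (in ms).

300.1 ms

The slope on a log₂ axis is (883 − 657) / (4.5850 − 2.8074) = 127.137 ms/bit.
Intercept: a = 657 − 127.137·log₂(7) = 300.081 ms.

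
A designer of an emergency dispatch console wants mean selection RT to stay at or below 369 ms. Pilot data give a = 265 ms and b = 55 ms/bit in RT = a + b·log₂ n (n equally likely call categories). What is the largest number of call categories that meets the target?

55·log₂ n ≤ 369 − 265 = 104, giving log₂ n ≤ 1.8909 and n ≤ 3.709. The largest whole number is 3.

3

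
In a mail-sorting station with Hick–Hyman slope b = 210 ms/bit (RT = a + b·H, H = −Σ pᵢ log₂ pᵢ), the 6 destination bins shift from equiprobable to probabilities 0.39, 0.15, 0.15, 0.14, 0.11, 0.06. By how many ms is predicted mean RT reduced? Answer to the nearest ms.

The RT saving is b·ΔH. Equiprobable H₀ = log₂(6) = 2.5850 bits; with the given probabilities H = 2.3418 bits.
b·(H₀ − H) = 210 × (2.5850 − 2.3418) = 51.06 ms.

51 ms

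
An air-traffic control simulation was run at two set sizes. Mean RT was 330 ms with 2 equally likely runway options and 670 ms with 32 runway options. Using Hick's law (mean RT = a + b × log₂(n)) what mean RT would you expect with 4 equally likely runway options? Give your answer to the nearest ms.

Fit slope and intercept:
  b = (670 − 330) / (log₂ 32 − log₂ 2) = 340 / (5 − 1) = 85 ms/bit
  a = 330 − 85 × 1 = 245 ms
Then RT(4) = 245 + 85 × log₂ 4 = 245 + 85 × 2 ≈ 415.000 ms.

415 ms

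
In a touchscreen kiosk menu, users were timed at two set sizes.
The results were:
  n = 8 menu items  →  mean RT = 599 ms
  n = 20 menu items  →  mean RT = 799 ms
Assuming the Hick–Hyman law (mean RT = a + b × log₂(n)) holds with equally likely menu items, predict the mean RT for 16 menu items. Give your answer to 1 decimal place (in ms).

750.3 ms

RT is linear in log₂ n, so two points fix the line:
  b = (799 − 599) / (log₂ 20 − log₂ 8) = 200 / (4.3219 − 3) = 151.294 ms/bit
  a = 599 − 151.294 × 3 = 145.118 ms
Then RT(16) = 145.118 + 151.294 × log₂ 16 = 145.118 + 151.294 × 4 ≈ 750.294 ms.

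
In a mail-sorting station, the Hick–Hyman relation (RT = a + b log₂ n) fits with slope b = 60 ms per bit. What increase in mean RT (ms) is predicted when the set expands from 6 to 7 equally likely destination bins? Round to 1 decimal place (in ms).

13.3 ms

The intercept a cancels: ΔRT = b·(log₂ n₂ − log₂ n₁) = b·log₂(n₂/n₁).
log₂(7) − log₂(6) = 2.8074 − 2.5850 = 0.2224.
ΔRT = 60 × 0.2224 = 13.344 ms.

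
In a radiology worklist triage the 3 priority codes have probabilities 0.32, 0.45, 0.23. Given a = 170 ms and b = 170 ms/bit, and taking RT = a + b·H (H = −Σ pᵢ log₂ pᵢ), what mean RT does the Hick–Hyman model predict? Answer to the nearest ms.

Entropy contributions −pᵢ log₂ pᵢ: 0.5260, 0.5184, 0.4877; sum H = 1.5321 bits.
RT = a + bH = 170 + 170·1.5321 = 430.46 ms.

430 ms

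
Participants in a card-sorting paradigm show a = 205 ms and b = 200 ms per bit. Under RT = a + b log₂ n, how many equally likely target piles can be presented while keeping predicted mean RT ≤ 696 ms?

Information budget: (696 − 205)/200 = 2.4550 bits, so n ≤ 2^2.4550 = 5.483 → at most 5.

5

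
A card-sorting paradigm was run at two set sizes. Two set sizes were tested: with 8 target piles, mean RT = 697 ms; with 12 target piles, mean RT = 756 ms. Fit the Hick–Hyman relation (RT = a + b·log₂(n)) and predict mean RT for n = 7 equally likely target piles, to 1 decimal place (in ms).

Solve the two-equation system in a and b:
  b = (756 − 697) / (log₂ 12 − log₂ 8) = 59 / (3.5850 − 3) = 100.861 ms/bit
  a = 697 − 100.861 × 3 = 394.417 ms
Then RT(7) = 394.417 + 100.861 × log₂ 7 = 394.417 + 100.861 × 2.8074 ≈ 677.570 ms.

677.6 ms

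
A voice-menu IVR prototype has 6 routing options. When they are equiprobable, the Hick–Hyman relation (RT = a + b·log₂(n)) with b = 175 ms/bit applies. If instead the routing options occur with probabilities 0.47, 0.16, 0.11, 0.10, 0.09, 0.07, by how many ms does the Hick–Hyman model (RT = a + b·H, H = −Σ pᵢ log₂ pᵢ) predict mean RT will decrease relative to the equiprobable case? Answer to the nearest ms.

The RT saving is b·ΔH. Equiprobable H₀ = log₂(6) = 2.5850 bits; with the given probabilities H = 2.1987 bits.
b·(H₀ − H) = 175 × (2.5850 − 2.1987) = 67.60 ms.

68 ms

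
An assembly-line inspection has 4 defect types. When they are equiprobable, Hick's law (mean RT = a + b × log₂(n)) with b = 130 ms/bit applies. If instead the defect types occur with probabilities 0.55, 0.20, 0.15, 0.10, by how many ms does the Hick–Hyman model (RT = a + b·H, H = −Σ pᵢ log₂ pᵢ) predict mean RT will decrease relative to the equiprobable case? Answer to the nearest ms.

41 ms

The RT saving is b·ΔH. Equiprobable H₀ = log₂(4) = 2.0000 bits; with the given probabilities H = 1.6815 bits.
b·(H₀ − H) = 130 × (2.0000 − 1.6815) = 41.41 ms.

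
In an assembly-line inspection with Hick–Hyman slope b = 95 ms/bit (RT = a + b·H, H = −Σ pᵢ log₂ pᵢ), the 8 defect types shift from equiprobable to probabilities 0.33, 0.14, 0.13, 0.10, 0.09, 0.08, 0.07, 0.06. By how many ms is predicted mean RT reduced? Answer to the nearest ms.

The RT saving is b·ΔH. Equiprobable H₀ = log₂(8) = 3.0000 bits; with the given probabilities H = 2.7560 bits.
b·(H₀ − H) = 95 × (3.0000 − 2.7560) = 23.18 ms.

23 ms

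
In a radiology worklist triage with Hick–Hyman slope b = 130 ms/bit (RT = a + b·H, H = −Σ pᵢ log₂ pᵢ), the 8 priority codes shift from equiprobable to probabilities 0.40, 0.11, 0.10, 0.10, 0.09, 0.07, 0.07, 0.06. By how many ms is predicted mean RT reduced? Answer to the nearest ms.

47 ms

The RT saving is b·ΔH. Equiprobable H₀ = log₂(8) = 3.0000 bits; with the given probabilities H = 2.6367 bits.
b·(H₀ − H) = 130 × (3.0000 − 2.6367) = 47.22 ms.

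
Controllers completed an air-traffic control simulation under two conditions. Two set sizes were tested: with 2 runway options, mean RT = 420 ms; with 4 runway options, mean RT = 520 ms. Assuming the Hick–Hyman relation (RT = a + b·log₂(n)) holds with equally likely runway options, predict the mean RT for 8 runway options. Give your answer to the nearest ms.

Fit slope and intercept:
  b = (520 − 420) / (log₂ 4 − log₂ 2) = 100 / (2 − 1) = 100 ms/bit
  a = 420 − 100 × 1 = 320 ms
Then RT(8) = 320 + 100 × log₂ 8 = 320 + 100 × 3 ≈ 620.000 ms.

620 ms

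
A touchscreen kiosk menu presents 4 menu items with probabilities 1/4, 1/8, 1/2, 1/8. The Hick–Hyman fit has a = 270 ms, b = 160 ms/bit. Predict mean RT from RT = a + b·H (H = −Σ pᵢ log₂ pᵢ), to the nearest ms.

H = −Σ pᵢ log₂ pᵢ = 0.25·2 + 0.125·3 + 0.5·1 + 0.125·3 = 1.750 bits.
RT = 270 + 160 × 1.750 = 550.00 ms.

550 ms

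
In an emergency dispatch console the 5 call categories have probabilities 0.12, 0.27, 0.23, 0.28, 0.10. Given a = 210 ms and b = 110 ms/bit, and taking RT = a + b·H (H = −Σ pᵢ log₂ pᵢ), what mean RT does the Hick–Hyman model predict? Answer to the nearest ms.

453 ms

Entropy contributions −pᵢ log₂ pᵢ: 0.3671, 0.5100, 0.4877, 0.5142, 0.3322; sum H = 2.2112 bits.
RT = a + bH = 210 + 110·2.2112 = 453.23 ms.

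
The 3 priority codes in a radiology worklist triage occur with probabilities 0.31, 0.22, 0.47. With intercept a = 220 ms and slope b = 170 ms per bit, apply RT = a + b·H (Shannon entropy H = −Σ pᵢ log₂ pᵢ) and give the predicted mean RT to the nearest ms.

478 ms

Entropy contributions −pᵢ log₂ pᵢ: 0.5238, 0.4806, 0.5120; sum H = 1.5163 bits.
RT = a + bH = 220 + 170·1.5163 = 477.78 ms.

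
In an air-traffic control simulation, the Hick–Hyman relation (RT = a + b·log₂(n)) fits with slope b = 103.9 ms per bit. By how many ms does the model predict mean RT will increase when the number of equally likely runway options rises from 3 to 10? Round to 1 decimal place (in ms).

Only the slope matters, since a is common to both: ΔRT = b·log₂(n₂/n₁).
log₂(10) − log₂(3) = 3.3219 − 1.5850 = 1.7370.
ΔRT = 103.9 × 1.7370 = 180.471 ms.

180.5 ms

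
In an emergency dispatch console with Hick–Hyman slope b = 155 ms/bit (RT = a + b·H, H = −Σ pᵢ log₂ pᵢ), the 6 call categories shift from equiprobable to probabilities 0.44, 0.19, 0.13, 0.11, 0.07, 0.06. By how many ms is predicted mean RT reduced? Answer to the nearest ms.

Equiprobable entropy H₀ = log₂ 6 = 2.5850 bits.
Skewed entropy H = −Σ pᵢ log₂ pᵢ = 2.2214 bits.
ΔRT = b·(H₀ − H) = 155 × 0.3636 = 56.35 ms.

56 ms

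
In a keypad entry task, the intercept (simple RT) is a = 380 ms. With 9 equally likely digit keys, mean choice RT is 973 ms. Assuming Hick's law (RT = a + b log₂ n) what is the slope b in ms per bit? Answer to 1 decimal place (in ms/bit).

log₂(9) = 3.1699 bits.
b = (RT − a)/log₂ n = (973 − 380) / 3.1699 = 187.071 ms/bit.

187.1 ms/bit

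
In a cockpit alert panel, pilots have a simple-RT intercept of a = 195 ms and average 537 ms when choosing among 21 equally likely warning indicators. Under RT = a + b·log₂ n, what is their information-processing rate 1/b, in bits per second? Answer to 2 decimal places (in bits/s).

Choice component = 537 − 195 = 342 ms over log₂(21) = 4.3923 bits.
b = 342 / 4.3923 = 77.863 ms/bit, so 1/b = 12.843 bits/s.

12.84 bits/s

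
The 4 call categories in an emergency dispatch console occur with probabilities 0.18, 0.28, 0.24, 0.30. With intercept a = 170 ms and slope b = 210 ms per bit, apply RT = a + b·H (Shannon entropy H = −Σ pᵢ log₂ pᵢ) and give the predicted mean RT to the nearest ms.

585 ms

H = 0.18·log₂(1/0.18) + 0.28·log₂(1/0.28) + 0.24·log₂(1/0.24) + 0.30·log₂(1/0.30) = 1.9748 bits.
RT = 170 + 210 × 1.9748 = 584.70 ms.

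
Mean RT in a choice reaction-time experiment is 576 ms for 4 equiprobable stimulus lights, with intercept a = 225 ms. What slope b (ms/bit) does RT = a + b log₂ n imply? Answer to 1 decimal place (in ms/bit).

175.5 ms/bit

log₂(4) = 2 bits.
b = (RT − a)/log₂ n = (576 − 225) / 2 = 175.500 ms/bit.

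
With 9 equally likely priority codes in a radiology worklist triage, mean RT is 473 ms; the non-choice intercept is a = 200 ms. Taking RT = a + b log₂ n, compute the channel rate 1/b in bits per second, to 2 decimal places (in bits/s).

Choice component = 473 − 200 = 273 ms over log₂(9) = 3.1699 bits.
b = 273 / 3.1699 = 86.122 ms/bit, so 1/b = 11.611 bits/s.

11.61 bits/s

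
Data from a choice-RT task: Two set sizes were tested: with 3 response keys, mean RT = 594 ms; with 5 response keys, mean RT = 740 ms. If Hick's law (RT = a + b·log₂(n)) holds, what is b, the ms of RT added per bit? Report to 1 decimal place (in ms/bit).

198.1 ms/bit

Slope: b = (740 − 594) / (log₂ 5 − log₂ 3) = 146/0.7370 = 198.110 ms/bit.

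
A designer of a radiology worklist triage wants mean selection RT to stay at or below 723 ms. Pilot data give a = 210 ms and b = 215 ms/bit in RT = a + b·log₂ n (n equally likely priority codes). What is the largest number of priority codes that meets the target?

5

Information budget: (723 − 210)/215 = 2.3860 bits, so n ≤ 2^2.3860 = 5.227 → at most 5.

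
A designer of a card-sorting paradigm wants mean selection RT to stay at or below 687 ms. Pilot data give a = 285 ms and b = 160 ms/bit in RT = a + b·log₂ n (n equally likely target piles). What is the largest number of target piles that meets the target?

Set 285 + 160·log₂ n ≤ 687 → log₂ n ≤ (687 − 285)/160 = 2.5125.
So n ≤ 2^2.5125 = 5.706; the largest integer n is 5.

5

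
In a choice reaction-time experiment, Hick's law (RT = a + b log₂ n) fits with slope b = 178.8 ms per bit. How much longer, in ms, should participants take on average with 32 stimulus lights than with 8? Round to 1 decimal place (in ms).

357.6 ms

ΔRT = (a + b log₂ n₂) − (a + b log₂ n₁) = b·(log₂ n₂ − log₂ n₁).
log₂(32) − log₂(8) = log₂(32/8) = log₂(4) = 2.
ΔRT = 178.8 × 2.0000 = 357.600 ms.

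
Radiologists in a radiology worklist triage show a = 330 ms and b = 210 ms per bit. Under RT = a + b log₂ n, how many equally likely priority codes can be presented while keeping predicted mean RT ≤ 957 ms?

7

210·log₂ n ≤ 957 − 330 = 627, giving log₂ n ≤ 2.9857 and n ≤ 7.921. The largest whole number is 7.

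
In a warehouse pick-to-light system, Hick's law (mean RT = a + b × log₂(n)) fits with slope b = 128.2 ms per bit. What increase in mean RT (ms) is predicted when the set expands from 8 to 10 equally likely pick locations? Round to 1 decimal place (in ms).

41.3 ms

ΔRT = (a + b log₂ n₂) − (a + b log₂ n₁) = b·(log₂ n₂ − log₂ n₁).
log₂(10) − log₂(8) = 3.3219 − 3 = 0.3219.
ΔRT = 128.2 × 0.3219 = 41.271 ms.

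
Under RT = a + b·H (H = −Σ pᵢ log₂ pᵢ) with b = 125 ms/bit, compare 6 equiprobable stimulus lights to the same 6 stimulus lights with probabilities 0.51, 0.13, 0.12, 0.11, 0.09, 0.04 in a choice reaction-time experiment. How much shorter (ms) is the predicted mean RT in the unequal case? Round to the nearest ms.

The RT saving is b·ΔH. Equiprobable H₀ = log₂(6) = 2.5850 bits; with the given probabilities H = 2.0938 bits.
b·(H₀ − H) = 125 × (2.5850 − 2.0938) = 61.39 ms.

61 ms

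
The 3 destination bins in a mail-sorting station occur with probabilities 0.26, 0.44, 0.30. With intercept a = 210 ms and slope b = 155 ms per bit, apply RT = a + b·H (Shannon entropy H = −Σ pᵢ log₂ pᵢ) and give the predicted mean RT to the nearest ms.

450 ms

H = 0.26·log₂(1/0.26) + 0.44·log₂(1/0.44) + 0.30·log₂(1/0.30) = 1.5475 bits.
RT = 210 + 155 × 1.5475 = 449.87 ms.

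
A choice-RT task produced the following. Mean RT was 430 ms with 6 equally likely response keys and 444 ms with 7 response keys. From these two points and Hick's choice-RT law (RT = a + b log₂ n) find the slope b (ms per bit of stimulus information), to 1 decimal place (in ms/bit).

b = (RT₂ − RT₁)/(log₂ n₂ − log₂ n₁) = (444 − 430)/(2.8074 − 2.5850) = 62.952 ms/bit.

63.0 ms/bit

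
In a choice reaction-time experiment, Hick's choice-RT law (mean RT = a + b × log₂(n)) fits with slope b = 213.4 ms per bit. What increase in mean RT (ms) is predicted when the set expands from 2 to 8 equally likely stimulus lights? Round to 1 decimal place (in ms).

426.8 ms

Only the slope matters, since a is common to both: ΔRT = b·log₂(n₂/n₁).
log₂(8) − log₂(2) = log₂(8/2) = log₂(4) = 2.
ΔRT = 213.4 × 2.0000 = 426.800 ms.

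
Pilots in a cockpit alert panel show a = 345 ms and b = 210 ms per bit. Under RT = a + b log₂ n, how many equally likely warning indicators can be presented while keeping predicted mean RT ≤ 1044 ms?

210·log₂ n ≤ 1044 − 345 = 699, giving log₂ n ≤ 3.3286 and n ≤ 10.046. The largest whole number is 10.

10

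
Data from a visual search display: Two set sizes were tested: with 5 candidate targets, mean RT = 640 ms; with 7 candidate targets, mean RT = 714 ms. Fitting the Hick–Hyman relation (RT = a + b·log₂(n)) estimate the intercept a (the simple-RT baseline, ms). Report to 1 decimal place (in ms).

286.0 ms

b = (RT₂ − RT₁)/(log₂ n₂ − log₂ n₁) = (714 − 640)/(2.8074 − 2.3219) = 152.443 ms/bit.
a = RT₁ − b·log₂ n₁ = 640 − 152.443 × 2.3219 = 286.038 ms.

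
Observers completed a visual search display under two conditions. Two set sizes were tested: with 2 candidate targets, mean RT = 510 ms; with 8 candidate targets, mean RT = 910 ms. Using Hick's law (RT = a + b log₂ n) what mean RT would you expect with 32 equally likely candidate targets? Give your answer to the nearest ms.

1310 ms

Fit slope and intercept:
  b = (910 − 510) / (log₂ 8 − log₂ 2) = 400 / (3 − 1) = 200 ms/bit
  a = 510 − 200 × 1 = 310 ms
Then RT(32) = 310 + 200 × log₂ 32 = 310 + 200 × 5 ≈ 1310.000 ms.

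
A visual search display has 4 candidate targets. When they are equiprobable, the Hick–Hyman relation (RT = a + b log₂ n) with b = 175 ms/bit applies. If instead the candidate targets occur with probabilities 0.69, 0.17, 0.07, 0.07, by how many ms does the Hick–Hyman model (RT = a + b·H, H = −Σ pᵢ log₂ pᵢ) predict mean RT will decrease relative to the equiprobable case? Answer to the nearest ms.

115 ms

Equiprobable entropy H₀ = log₂ 4 = 2.0000 bits.
Skewed entropy H = −Σ pᵢ log₂ pᵢ = 1.3411 bits.
ΔRT = b·(H₀ − H) = 175 × 0.6589 = 115.31 ms.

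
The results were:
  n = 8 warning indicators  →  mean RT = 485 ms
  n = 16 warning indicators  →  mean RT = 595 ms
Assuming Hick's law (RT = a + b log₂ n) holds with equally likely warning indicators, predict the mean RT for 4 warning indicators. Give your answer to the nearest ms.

Solve the two-equation system in a and b:
  b = (595 − 485) / (log₂ 16 − log₂ 8) = 110 / (4 − 3) = 110 ms/bit
  a = 485 − 110 × 3 = 155 ms
Then RT(4) = 155 + 110 × log₂ 4 = 155 + 110 × 2 ≈ 375.000 ms.

375 ms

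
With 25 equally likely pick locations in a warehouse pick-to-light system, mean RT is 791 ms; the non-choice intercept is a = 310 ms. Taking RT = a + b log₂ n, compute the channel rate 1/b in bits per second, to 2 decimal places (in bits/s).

Choice component = 791 − 310 = 481 ms over log₂(25) = 4.6439 bits.
b = 481 / 4.6439 = 103.578 ms/bit, so 1/b = 9.655 bits/s.

9.65 bits/s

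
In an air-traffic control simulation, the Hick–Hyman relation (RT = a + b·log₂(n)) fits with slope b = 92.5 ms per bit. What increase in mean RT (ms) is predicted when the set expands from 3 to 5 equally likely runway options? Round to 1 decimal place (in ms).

Only the slope matters, since a is common to both: ΔRT = b·log₂(n₂/n₁).
log₂(5) − log₂(3) = 2.3219 − 1.5850 = 0.7370.
ΔRT = 92.5 × 0.7370 = 68.169 ms.

68.2 ms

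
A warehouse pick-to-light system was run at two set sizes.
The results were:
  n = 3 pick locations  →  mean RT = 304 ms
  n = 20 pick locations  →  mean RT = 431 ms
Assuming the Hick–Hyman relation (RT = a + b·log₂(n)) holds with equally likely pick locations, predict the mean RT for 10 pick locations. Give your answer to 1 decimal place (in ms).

With log₂ n on the abscissa the relation is linear; from the two conditions:
  b = (431 − 304) / (log₂ 20 − log₂ 3) = 127 / (4.3219 − 1.5850) = 46.402 ms/bit
  a = 304 − 46.402 × 1.5850 = 230.455 ms
Then RT(10) = 230.455 + 46.402 × log₂ 10 = 230.455 + 46.402 × 3.3219 ≈ 384.598 ms.

384.6 ms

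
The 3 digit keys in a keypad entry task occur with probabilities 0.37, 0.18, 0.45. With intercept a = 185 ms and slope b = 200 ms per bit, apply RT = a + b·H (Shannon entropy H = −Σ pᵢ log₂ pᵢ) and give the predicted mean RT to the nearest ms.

484 ms

H = 0.37·log₂(1/0.37) + 0.18·log₂(1/0.18) + 0.45·log₂(1/0.45) = 1.4944 bits.
RT = 185 + 200 × 1.4944 = 483.89 ms.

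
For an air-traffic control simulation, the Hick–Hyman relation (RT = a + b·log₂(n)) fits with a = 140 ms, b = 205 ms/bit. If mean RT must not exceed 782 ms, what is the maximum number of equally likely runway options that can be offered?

Information budget: (782 − 140)/205 = 3.1317 bits, so n ≤ 2^3.1317 = 8.765 → at most 8.

8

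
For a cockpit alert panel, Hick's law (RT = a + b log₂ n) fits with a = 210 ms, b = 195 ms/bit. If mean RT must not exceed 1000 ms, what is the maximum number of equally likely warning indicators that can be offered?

195·log₂ n ≤ 1000 − 210 = 790, giving log₂ n ≤ 4.0513 and n ≤ 16.579. The largest whole number is 16.

16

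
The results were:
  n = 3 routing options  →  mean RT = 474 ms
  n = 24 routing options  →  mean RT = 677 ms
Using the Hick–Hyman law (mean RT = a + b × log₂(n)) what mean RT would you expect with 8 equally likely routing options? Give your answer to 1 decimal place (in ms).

569.8 ms

Fit slope and intercept:
  b = (677 − 474) / (log₂ 24 − log₂ 3) = 203 / (4.5850 − 1.5850) = 67.667 ms/bit
  a = 474 − 67.667 × 1.5850 = 366.751 ms
Then RT(8) = 366.751 + 67.667 × log₂ 8 = 366.751 + 67.667 × 3 ≈ 569.751 ms.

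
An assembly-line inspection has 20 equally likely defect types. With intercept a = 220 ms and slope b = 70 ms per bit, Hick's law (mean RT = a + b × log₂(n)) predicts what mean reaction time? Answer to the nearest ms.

log₂(20) = 4.3219 bits, so RT = 220 + 70 × 4.3219 ≈ 522.535 ms.

523 ms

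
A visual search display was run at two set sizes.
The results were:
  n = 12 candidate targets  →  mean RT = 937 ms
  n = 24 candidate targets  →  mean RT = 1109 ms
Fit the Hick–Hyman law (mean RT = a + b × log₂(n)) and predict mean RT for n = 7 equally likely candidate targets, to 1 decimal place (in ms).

803.3 ms

With log₂ n on the abscissa the relation is linear; from the two conditions:
  b = (1109 − 937) / (log₂ 24 − log₂ 12) = 172 / (4.5850 − 3.5850) = 172.000 ms/bit
  a = 937 − 172.000 × 3.5850 = 320.386 ms
Then RT(7) = 320.386 + 172.000 × log₂ 7 = 320.386 + 172.000 × 2.8074 ≈ 803.251 ms.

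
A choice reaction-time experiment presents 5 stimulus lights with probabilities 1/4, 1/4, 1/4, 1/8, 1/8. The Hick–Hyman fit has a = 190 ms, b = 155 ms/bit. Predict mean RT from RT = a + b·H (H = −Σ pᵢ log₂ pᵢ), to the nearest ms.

539 ms

Each term −pᵢ log₂ pᵢ: 0.25·2 + 0.25·2 + 0.25·2 + 0.125·3 + 0.125·3; summed, H = 2.250 bits.
Mean RT = a + bH = 190 + 155·2.250 = 538.75 ms.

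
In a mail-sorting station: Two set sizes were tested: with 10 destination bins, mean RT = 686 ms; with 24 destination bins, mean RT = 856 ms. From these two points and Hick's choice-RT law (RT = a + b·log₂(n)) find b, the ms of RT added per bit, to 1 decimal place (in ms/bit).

The slope on a log₂ axis is (856 − 686) / (4.5850 − 3.3219) = 134.596 ms/bit.

134.6 ms/bit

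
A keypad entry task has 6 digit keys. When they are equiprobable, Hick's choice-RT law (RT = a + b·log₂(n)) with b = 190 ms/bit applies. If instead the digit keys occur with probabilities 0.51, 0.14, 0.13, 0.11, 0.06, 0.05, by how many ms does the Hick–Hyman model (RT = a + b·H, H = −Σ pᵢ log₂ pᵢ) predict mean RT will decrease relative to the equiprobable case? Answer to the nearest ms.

Equiprobable entropy H₀ = log₂ 6 = 2.5850 bits.
Skewed entropy H = −Σ pᵢ log₂ pᵢ = 2.0851 bits.
ΔRT = b·(H₀ − H) = 190 × 0.4999 = 94.97 ms.

95 ms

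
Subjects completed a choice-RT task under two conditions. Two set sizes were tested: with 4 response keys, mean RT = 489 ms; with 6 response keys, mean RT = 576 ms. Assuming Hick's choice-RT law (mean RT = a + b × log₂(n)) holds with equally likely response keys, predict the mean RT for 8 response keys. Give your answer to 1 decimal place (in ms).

637.7 ms

With log₂ n on the abscissa the relation is linear; from the two conditions:
  b = (576 − 489) / (log₂ 6 − log₂ 4) = 87 / (2.5850 − 2) = 148.727 ms/bit
  a = 489 − 148.727 × 2 = 191.545 ms
Then RT(8) = 191.545 + 148.727 × log₂ 8 = 191.545 + 148.727 × 3 ≈ 637.727 ms.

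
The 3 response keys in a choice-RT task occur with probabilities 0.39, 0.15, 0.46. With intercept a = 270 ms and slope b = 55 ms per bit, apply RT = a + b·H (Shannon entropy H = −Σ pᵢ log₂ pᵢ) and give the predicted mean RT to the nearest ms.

H = 0.39·log₂(1/0.39) + 0.15·log₂(1/0.15) + 0.46·log₂(1/0.46) = 1.4557 bits.
RT = 270 + 55 × 1.4557 = 350.06 ms.

350 ms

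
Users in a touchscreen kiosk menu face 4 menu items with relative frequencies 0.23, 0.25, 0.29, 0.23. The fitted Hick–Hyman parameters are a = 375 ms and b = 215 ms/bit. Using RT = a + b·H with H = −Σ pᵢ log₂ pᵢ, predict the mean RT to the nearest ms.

804 ms

H = 0.23·log₂(1/0.23) + 0.25·log₂(1/0.25) + 0.29·log₂(1/0.29) + 0.23·log₂(1/0.23) = 1.9932 bits.
RT = 375 + 215 × 1.9932 = 803.55 ms.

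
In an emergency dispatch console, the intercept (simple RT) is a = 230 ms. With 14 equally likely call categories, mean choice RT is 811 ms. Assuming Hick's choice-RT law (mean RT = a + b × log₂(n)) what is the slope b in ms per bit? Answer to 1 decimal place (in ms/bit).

152.6 ms/bit

log₂(14) = 3.8074 bits.
b = (RT − a)/log₂ n = (811 − 230) / 3.8074 = 152.599 ms/bit.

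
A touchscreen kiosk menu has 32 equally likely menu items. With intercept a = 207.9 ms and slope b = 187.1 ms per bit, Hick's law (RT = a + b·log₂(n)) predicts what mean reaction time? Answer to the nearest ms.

log₂(32) = 5 bits, so RT = 207.9 + 187.1 × 5 ≈ 1143.400 ms.

1143 ms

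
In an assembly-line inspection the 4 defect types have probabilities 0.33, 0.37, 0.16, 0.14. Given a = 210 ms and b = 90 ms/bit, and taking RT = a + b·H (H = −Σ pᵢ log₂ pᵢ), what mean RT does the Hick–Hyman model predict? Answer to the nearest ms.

379 ms

H = 0.33·log₂(1/0.33) + 0.37·log₂(1/0.37) + 0.16·log₂(1/0.16) + 0.14·log₂(1/0.14) = 1.8787 bits.
RT = 210 + 90 × 1.8787 = 379.08 ms.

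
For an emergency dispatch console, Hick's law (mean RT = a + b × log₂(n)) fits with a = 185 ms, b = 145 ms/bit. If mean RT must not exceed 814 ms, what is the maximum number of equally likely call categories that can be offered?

Information budget: (814 − 185)/145 = 4.3379 bits, so n ≤ 2^4.3379 = 20.223 → at most 20.

20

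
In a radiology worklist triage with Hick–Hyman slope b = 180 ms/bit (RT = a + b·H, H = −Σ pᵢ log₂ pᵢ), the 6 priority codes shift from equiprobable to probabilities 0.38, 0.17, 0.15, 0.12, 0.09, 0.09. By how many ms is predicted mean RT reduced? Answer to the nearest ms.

The RT saving is b·ΔH. Equiprobable H₀ = log₂(6) = 2.5850 bits; with the given probabilities H = 2.3680 bits.
b·(H₀ − H) = 180 × (2.5850 − 2.3680) = 39.06 ms.

39 ms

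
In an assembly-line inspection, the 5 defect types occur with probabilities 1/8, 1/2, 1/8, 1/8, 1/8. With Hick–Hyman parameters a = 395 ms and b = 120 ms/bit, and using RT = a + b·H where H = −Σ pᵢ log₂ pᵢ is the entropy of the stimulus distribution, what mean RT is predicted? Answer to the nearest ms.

635 ms

Each term −pᵢ log₂ pᵢ: 0.125·3 + 0.5·1 + 0.125·3 + 0.125·3 + 0.125·3; summed, H = 2.000 bits.
Mean RT = a + bH = 395 + 120·2.000 = 635.00 ms.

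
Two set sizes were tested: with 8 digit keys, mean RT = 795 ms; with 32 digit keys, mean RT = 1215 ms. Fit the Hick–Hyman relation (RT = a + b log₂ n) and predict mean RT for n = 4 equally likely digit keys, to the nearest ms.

585 ms

With log₂ n on the abscissa the relation is linear; from the two conditions:
  b = (1215 − 795) / (log₂ 32 − log₂ 8) = 420 / (5 − 3) = 210 ms/bit
  a = 795 − 210 × 3 = 165 ms
Then RT(4) = 165 + 210 × log₂ 4 = 165 + 210 × 2 ≈ 585.000 ms.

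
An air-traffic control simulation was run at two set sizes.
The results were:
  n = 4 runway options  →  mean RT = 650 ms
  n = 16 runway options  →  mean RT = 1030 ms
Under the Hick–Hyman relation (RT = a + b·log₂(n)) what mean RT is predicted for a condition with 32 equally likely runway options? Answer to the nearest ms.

Fit slope and intercept:
  b = (1030 − 650) / (log₂ 16 − log₂ 4) = 380 / (4 − 2) = 190 ms/bit
  a = 650 − 190 × 2 = 270 ms
Then RT(32) = 270 + 190 × log₂ 32 = 270 + 190 × 5 ≈ 1220.000 ms.

1220 ms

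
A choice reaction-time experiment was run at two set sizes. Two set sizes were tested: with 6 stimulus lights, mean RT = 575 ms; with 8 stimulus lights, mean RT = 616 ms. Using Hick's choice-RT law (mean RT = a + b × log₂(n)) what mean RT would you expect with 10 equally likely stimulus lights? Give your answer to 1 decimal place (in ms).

647.8 ms

With log₂ n on the abscissa the relation is linear; from the two conditions:
  b = (616 − 575) / (log₂ 8 − log₂ 6) = 41 / (3 − 2.5850) = 98.786 ms/bit
  a = 575 − 98.786 × 2.5850 = 319.641 ms
Then RT(10) = 319.641 + 98.786 × log₂ 10 = 319.641 + 98.786 × 3.3219 ≈ 647.802 ms.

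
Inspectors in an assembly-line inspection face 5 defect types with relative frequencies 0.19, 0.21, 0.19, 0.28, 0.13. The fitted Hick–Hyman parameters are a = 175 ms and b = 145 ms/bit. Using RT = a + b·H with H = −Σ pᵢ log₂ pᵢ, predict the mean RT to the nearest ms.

506 ms

H = 0.19·log₂(1/0.19) + 0.21·log₂(1/0.21) + 0.19·log₂(1/0.19) + 0.28·log₂(1/0.28) + 0.13·log₂(1/0.13) = 2.2801 bits.
RT = 175 + 145 × 2.2801 = 505.62 ms.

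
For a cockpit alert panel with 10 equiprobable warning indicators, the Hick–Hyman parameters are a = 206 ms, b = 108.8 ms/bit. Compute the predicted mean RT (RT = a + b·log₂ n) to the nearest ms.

log₂(10) = 3.3219 bits, so RT = 206 + 108.8 × 3.3219 ≈ 567.426 ms.

567 ms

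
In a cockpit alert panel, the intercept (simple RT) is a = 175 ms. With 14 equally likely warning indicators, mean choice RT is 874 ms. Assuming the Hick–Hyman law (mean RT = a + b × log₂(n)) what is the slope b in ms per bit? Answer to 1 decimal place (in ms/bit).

14 alternatives carry log₂ 14 = 3.8074 bits; the choice cost is 874 − 175 = 699 ms, so b = 699/3.8074 = 183.592 ms/bit.

183.6 ms/bit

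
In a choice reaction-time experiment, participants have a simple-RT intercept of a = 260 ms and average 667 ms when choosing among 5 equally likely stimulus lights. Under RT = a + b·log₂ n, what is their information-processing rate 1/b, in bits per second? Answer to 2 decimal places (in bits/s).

b = (667 − 260)/log₂ 5 = 407/2.3219 = 175.285 ms per bit = 0.17529 s/bit; the reciprocal is 5.705 bits/s.

5.70 bits/s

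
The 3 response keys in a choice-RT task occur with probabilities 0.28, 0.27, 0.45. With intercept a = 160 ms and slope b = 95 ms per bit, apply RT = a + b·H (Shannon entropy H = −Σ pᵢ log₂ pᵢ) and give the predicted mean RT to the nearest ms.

307 ms

H = 0.28·log₂(1/0.28) + 0.27·log₂(1/0.27) + 0.45·log₂(1/0.45) = 1.5426 bits.
RT = 160 + 95 × 1.5426 = 306.55 ms.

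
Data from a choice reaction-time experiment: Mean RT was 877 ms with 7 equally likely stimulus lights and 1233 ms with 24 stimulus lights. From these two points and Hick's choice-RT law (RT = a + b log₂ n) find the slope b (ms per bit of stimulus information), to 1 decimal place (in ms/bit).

The slope on a log₂ axis is (1233 − 877) / (4.5850 − 2.8074) = 200.269 ms/bit.

200.3 ms/bit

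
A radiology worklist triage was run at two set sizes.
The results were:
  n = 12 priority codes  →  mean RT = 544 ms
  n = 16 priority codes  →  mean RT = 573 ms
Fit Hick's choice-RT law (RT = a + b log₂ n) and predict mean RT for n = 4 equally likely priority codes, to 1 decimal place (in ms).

RT is linear in log₂ n, so two points fix the line:
  b = (573 − 544) / (log₂ 16 − log₂ 12) = 29 / (4 − 3.5850) = 69.873 ms/bit
  a = 544 − 69.873 × 3.5850 = 293.507 ms
Then RT(4) = 293.507 + 69.873 × log₂ 4 = 293.507 + 69.873 × 2 ≈ 433.254 ms.

433.3 ms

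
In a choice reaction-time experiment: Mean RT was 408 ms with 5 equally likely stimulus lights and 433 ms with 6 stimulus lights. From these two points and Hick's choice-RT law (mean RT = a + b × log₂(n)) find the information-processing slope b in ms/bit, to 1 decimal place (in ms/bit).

95.0 ms/bit

b = (RT₂ − RT₁)/(log₂ n₂ − log₂ n₁) = (433 − 408)/(2.5850 − 2.3219) = 95.045 ms/bit.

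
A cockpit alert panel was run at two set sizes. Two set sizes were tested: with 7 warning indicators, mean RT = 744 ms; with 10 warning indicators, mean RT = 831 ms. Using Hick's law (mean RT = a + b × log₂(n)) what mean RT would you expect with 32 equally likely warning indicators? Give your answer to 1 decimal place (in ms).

1114.7 ms

Solve the two-equation system in a and b:
  b = (831 − 744) / (log₂ 10 − log₂ 7) = 87 / (3.3219 − 2.8074) = 169.072 ms/bit
  a = 744 − 169.072 × 2.8074 = 269.354 ms
Then RT(32) = 269.354 + 169.072 × log₂ 32 = 269.354 + 169.072 × 5 ≈ 1114.715 ms.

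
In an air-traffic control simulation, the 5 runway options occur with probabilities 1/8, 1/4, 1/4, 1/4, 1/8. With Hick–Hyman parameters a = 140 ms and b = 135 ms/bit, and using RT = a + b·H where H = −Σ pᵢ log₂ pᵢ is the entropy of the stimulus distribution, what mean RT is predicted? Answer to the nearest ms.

444 ms

H = −Σ pᵢ log₂ pᵢ = 0.125·3 + 0.25·2 + 0.25·2 + 0.25·2 + 0.125·3 = 2.250 bits.
RT = 140 + 135 × 2.250 = 443.75 ms.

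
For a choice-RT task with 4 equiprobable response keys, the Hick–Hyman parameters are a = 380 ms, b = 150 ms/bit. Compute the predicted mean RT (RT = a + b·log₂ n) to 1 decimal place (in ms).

log₂(4) = 2 bits, so RT = 380 + 150 × 2 ≈ 680.000 ms.

680.0 ms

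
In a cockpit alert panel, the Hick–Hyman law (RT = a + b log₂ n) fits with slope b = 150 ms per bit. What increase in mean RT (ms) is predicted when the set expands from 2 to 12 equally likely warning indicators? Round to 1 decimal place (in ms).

Only the slope matters, since a is common to both: ΔRT = b·log₂(n₂/n₁).
log₂(12) − log₂(2) = 3.5850 − 1 = 2.5850.
ΔRT = 150 × 2.5850 = 387.744 ms.

387.7 ms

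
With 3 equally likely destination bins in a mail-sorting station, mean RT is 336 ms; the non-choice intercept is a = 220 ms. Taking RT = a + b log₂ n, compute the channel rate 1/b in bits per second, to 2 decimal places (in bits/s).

13.66 bits/s

Choice component = 336 − 220 = 116 ms over log₂(3) = 1.5850 bits.
b = 116 / 1.5850 = 73.188 ms/bit, so 1/b = 13.663 bits/s.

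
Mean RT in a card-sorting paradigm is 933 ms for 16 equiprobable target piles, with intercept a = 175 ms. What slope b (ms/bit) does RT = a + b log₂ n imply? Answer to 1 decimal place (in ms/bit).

189.5 ms/bit

16 alternatives carry log₂ 16 = 4 bits; the choice cost is 933 − 175 = 758 ms, so b = 758/4 = 189.500 ms/bit.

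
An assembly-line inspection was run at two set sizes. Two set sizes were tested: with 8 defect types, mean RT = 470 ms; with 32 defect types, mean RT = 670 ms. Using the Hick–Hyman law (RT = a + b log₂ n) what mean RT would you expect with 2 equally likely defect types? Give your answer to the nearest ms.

270 ms

RT is linear in log₂ n, so two points fix the line:
  b = (670 − 470) / (log₂ 32 − log₂ 8) = 200 / (5 − 3) = 100 ms/bit
  a = 470 − 100 × 3 = 170 ms
Then RT(2) = 170 + 100 × log₂ 2 = 170 + 100 × 1 ≈ 270.000 ms.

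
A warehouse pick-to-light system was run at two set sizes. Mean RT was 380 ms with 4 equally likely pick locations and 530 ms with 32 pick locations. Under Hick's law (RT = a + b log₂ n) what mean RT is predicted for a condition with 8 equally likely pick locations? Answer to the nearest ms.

430 ms

Fit slope and intercept:
  b = (530 − 380) / (log₂ 32 − log₂ 4) = 150 / (5 − 2) = 50 ms/bit
  a = 380 − 50 × 2 = 280 ms
Then RT(8) = 280 + 50 × log₂ 8 = 280 + 50 × 3 ≈ 430.000 ms.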